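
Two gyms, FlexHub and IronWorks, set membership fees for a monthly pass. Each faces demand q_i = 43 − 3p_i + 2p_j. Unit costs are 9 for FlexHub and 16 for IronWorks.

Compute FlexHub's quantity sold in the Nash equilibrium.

29.4375

FlexHub's profit: π = (p_{FlexHub} − 9)(43 − 3p_{FlexHub} + 2p_{IronWorks}).
∂π/∂p_{FlexHub} = 70 − 6p_{FlexHub} + 2p_{IronWorks} = 0 ⇒ p_{FlexHub} = 35/3 + (1/3)p_{IronWorks}.
Similarly p_{IronWorks} = 91/6 + (1/3)p_{FlexHub}.
Solving the two reaction functions simultaneously: (1 − (1/3)(1/3))p_{FlexHub} = 35/3 + (1/3)·(91/6), so (8/9)p_{FlexHub} = 301/18 and p_{FlexHub} = 18.8125.
Then p_{IronWorks} = 91/6 + (1/3)·18.8125 = 21.4375.
q_{FlexHub} = 43 − 3·18.8125 + 2·21.4375 = 29.4375.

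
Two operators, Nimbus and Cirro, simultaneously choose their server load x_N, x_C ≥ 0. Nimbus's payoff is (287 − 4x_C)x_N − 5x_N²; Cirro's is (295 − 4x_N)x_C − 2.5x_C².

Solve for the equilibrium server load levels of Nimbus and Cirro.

Expanding Nimbus's payoff: 287x_N − 4x_Cx_N − 5x_N².
∂π/∂x_N = 287 − 4x_C − 10x_N = 0, so x_N = 28.7 − 0.4x_C.
Likewise for Cirro: x_C = 59 − 0.8x_N.
Plugging x_C into Nimbus's best response: x_N = 28.7 − 0.4(59 − 0.8x_N) ⇒ 0.68x_N = 5.1, so x_N = 7.5.
Then x_C = 59 − 0.8·7.5 = 53.

7.5, 53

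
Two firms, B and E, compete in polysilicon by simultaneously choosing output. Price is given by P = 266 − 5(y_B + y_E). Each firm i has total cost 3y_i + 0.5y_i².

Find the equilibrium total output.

32.875

Firm B's profit: π = y_B(266 − 5(y_B + y_E)) − 3y_B − 0.5y_B².
∂π/∂y_B = 263 − 11y_B − 5y_E = 0, so y_B = 263/11 − (5/11)y_E.
The game is symmetric, so in equilibrium y_E = y_B: the reaction function gives (16/11)y_B = 263/11, hence y_B = 16.4375.
Total output: 16.4375 + 16.4375 = 32.875.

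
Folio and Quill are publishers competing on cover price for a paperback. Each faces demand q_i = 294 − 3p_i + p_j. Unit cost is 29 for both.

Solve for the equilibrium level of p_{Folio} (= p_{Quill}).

Folio's profit: π = (p_{Folio} − 29)(294 − 3p_{Folio} + p_{Quill}).
∂π/∂p_{Folio} = 381 − 6p_{Folio} + p_{Quill} = 0 ⇒ p_{Folio} = 63.5 + (1/6)p_{Quill}.
By symmetry p_{Quill} = p_{Folio}; substituting into the reaction function, (5/6)p_{Folio} = 63.5 and p_{Folio} = 76.2.

76.2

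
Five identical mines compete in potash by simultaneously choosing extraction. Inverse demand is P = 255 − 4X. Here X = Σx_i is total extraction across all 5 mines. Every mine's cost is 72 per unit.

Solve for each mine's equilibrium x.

A representative mine's profit is π_i = x_i(255 − 4X) − 72x_i, with X = x_i + Σ_{j≠i} x_j.
First-order condition: 183 − 8x_i − 4Σ_{j≠i} x_j = 0.
With identical mines, set every x_j = x: then 183 − 8x − 16x = 0, i.e. x = 183/24 = 7.625.

7.625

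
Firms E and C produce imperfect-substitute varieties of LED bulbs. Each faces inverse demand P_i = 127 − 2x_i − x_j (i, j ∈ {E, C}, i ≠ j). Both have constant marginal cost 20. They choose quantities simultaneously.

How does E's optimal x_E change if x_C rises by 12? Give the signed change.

Firm E's profit: π = x_E(127 − 2x_E − x_C) − 20x_E.
∂π/∂x_E = 107 − 4x_E − x_C = 0 ⇒ x_E = 26.75 − 0.25x_C.
The reaction-function slope is −0.25, so a 12-unit rise in x_C moves x_E by −0.25 × 12 = −3. E's best response falls — the actions are strategic substitutes.

-3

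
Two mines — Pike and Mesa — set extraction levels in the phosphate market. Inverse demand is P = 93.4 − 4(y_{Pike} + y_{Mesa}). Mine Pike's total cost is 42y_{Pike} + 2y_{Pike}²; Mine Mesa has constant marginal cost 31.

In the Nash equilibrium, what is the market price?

58.16

Mine Pike's profit: π = y_{Pike}(93.4 − 4(y_{Pike} + y_{Mesa})) − 42y_{Pike} − 2y_{Pike}².
∂π/∂y_{Pike} = 51.4 − 12y_{Pike} − 4y_{Mesa} = 0, so y_{Pike} = 257/60 − (1/3)y_{Mesa}.
For Mesa: ∂π/∂y_{Mesa} = 62.4 − 8y_{Mesa} − 4y_{Pike} = 0 ⇒ y_{Mesa} = 7.8 − 0.5y_{Pike}.
Plugging y_{Mesa} into Pike's best response: y_{Pike} = 257/60 − (1/3)(7.8 − 0.5y_{Pike}) ⇒ (5/6)y_{Pike} = 101/60, so y_{Pike} = 2.02.
Then y_{Mesa} = 7.8 − 0.5·2.02 = 6.79.
Equilibrium price: P = 93.4 − 4·8.81 = 58.16.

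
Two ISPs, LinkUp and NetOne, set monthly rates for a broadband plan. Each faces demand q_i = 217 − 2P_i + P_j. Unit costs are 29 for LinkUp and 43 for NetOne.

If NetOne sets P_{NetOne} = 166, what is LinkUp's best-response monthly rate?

LinkUp's profit: π = (P_{LinkUp} − 29)(217 − 2P_{LinkUp} + P_{NetOne}).
∂π/∂P_{LinkUp} = 275 − 4P_{LinkUp} + P_{NetOne} = 0 ⇒ P_{LinkUp} = 68.75 + 0.25P_{NetOne}.
At P_{NetOne} = 166: P_{LinkUp} = 68.75 + 0.25·166 = 110.25.

110.25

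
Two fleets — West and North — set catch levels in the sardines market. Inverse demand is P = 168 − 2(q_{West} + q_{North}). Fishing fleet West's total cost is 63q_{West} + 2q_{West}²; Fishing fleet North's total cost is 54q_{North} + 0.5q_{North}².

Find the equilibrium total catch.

Fishing fleet West's profit: π = q_{West}(168 − 2(q_{West} + q_{North})) − 63q_{West} − 2q_{West}².
∂π/∂q_{West} = 105 − 8q_{West} − 2q_{North} = 0, so q_{West} = 13.125 − 0.25q_{North}.
For North: ∂π/∂q_{North} = 114 − 5q_{North} − 2q_{West} = 0 ⇒ q_{North} = 22.8 − 0.4q_{West}.
Solving the two reaction functions simultaneously: (1 − (−0.25)(−0.4))q_{West} = 13.125 − 0.25·22.8, so 0.9q_{West} = 7.425 and q_{West} = 8.25.
Then q_{North} = 22.8 − 0.4·8.25 = 19.5.
Total catch: 8.25 + 19.5 = 27.75.

27.75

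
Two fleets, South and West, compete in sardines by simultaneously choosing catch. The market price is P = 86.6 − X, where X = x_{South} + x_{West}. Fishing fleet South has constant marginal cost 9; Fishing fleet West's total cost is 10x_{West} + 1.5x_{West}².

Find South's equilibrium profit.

1197.16

Fishing fleet South's profit: π = x_{South}(86.6 − (x_{South} + x_{West})) − 9x_{South}.
∂π/∂x_{South} = 77.6 − 2x_{South} − x_{West} = 0, so x_{South} = 38.8 − 0.5x_{West}.
For West: ∂π/∂x_{West} = 76.6 − 5x_{West} − x_{South} = 0 ⇒ x_{West} = 15.32 − 0.2x_{South}.
Substituting the second reaction function into the first: x_{South} = 38.8 − 0.5(15.32 − 0.2x_{South}), which gives 0.9x_{South} = 31.14 ⇒ x_{South} = 34.6.
Then x_{West} = 15.32 − 0.2·34.6 = 8.4.
Price P = 86.6 − 43 = 43.6.
South's profit: (43.6 − 9)·34.6 = 1197.16.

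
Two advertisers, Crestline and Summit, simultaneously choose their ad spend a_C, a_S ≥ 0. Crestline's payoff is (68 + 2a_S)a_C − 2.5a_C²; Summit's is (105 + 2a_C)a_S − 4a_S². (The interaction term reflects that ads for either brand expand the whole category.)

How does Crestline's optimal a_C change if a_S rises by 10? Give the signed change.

Expanding Crestline's payoff: 68a_C + 2a_Sa_C − 2.5a_C².
∂π/∂a_C = 68 + 2a_S − 5a_C = 0, so a_C = 13.6 + 0.4a_S.
The reaction-function slope is 0.4, so a 10-unit rise in a_S moves a_C by 0.4 × 10 = 4. Crestline's best response rises — the actions are strategic complements.

4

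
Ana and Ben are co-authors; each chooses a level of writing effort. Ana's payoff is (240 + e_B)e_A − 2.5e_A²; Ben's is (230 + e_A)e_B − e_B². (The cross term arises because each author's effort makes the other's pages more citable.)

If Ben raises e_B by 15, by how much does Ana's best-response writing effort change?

Expanding Ana's payoff: 240e_A + e_Be_A − 2.5e_A².
∂π/∂e_A = 240 + e_B − 5e_A = 0, so e_A = 48 + 0.2e_B.
The reaction-function slope is 0.2, so a 15-unit rise in e_B moves e_A by 0.2 × 15 = 3. Ana's best response rises — the actions are strategic complements.

3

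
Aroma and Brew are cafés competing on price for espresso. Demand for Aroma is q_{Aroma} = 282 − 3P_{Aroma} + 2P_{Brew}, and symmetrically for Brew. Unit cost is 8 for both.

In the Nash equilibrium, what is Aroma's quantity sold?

205.5

Aroma's profit: π = (P_{Aroma} − 8)(282 − 3P_{Aroma} + 2P_{Brew}).
∂π/∂P_{Aroma} = 306 − 6P_{Aroma} + 2P_{Brew} = 0 ⇒ P_{Aroma} = 51 + (1/3)P_{Brew}.
By symmetry P_{Brew} = P_{Aroma}; substituting into the reaction function, (2/3)P_{Aroma} = 51 and P_{Aroma} = 76.5.
q_{Aroma} = 282 − 3·76.5 + 2·76.5 = 205.5.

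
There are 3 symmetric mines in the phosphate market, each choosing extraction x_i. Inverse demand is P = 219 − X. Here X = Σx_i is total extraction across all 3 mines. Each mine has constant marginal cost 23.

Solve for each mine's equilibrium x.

49

A representative mine's profit is π_i = x_i(219 − X) − 23x_i, with X = x_i + Σ_{j≠i} x_j.
First-order condition: 196 − 2x_i − Σ_{j≠i} x_j = 0.
In a symmetric equilibrium every mine chooses the same x, so Σ_{j≠i} x_j = 2x. The condition becomes 196 − 4x = 0, giving x = 196/4 = 49.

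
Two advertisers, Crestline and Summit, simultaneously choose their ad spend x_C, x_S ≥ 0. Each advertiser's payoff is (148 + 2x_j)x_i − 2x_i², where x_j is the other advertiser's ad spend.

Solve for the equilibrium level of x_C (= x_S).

Crestline's payoff is (148 + 2x_S)x_C − 2x_C².
∂π/∂x_C = 148 + 2x_S − 4x_C = 0, so x_C = 37 + 0.5x_S.
Setting x_C = x_S in the reaction function: x_C = 37 + 0.5x_C, so x_C = 37 / 0.5 = 74.

74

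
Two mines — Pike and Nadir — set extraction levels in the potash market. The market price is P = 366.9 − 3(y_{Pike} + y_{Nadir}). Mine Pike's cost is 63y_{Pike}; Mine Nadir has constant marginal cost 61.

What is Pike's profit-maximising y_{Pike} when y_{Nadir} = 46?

Mine Pike's profit: π = y_{Pike}(366.9 − 3(y_{Pike} + y_{Nadir})) − 63y_{Pike}.
∂π/∂y_{Pike} = 303.9 − 6y_{Pike} − 3y_{Nadir} = 0, so y_{Pike} = 50.65 − 0.5y_{Nadir}.
At y_{Nadir} = 46: y_{Pike} = 50.65 − 0.5·46 = 27.65.

27.65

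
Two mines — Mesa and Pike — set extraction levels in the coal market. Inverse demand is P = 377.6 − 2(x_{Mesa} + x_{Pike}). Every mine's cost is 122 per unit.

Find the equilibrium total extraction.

Mine Mesa's profit: π = x_{Mesa}(377.6 − 2(x_{Mesa} + x_{Pike})) − 122x_{Mesa}.
∂π/∂x_{Mesa} = 255.6 − 4x_{Mesa} − 2x_{Pike} = 0, so x_{Mesa} = 63.9 − 0.5x_{Pike}.
The game is symmetric, so in equilibrium x_{Pike} = x_{Mesa}: the reaction function gives 1.5x_{Mesa} = 63.9, hence x_{Mesa} = 42.6.
Total extraction: 42.6 + 42.6 = 85.2.

85.2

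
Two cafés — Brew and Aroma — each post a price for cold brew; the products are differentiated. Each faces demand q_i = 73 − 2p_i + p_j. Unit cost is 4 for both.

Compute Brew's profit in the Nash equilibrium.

1058

Brew's profit: π = (p_{Brew} − 4)(73 − 2p_{Brew} + p_{Aroma}).
∂π/∂p_{Brew} = 81 − 4p_{Brew} + p_{Aroma} = 0 ⇒ p_{Brew} = 20.25 + 0.25p_{Aroma}.
The game is symmetric, so in equilibrium p_{Aroma} = p_{Brew}: the reaction function gives 0.75p_{Brew} = 20.25, hence p_{Brew} = 27.
q_{Brew} = 73 − 2·27 + 27 = 46.
Profit = (27 − 4)·46 = 1058.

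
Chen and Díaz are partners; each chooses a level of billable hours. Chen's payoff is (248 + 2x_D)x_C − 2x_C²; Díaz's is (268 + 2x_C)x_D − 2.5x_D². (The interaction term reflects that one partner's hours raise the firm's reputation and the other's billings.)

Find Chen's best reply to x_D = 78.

101

Expanding Chen's payoff: 248x_C + 2x_Dx_C − 2x_C².
∂π/∂x_C = 248 + 2x_D − 4x_C = 0, so x_C = 62 + 0.5x_D.
At x_D = 78: x_C = 62 + 0.5·78 = 101.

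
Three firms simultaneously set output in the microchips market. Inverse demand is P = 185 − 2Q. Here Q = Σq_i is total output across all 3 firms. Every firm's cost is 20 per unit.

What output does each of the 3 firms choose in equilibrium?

20.625

A representative firm's profit is π_i = q_i(185 − 2Q) − 20q_i, with Q = q_i + Σ_{j≠i} q_j.
First-order condition: 165 − 4q_i − 2Σ_{j≠i} q_j = 0.
In a symmetric equilibrium every firm chooses the same q, so Σ_{j≠i} q_j = 2q. The condition becomes 165 − 8q = 0, giving q = 165/8 = 20.625.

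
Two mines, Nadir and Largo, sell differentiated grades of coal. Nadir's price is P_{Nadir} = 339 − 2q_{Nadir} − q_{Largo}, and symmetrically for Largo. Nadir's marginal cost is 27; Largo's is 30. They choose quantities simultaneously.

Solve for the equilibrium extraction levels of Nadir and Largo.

62.6, 61.6

Mine Nadir's profit: π = q_{Nadir}(339 − 2q_{Nadir} − q_{Largo}) − 27q_{Nadir}.
∂π/∂q_{Nadir} = 312 − 4q_{Nadir} − q_{Largo} = 0 ⇒ q_{Nadir} = 78 − 0.25q_{Largo}.
Similarly q_{Largo} = 77.25 − 0.25q_{Nadir}.
Solving the two reaction functions simultaneously: (1 − (−0.25)(−0.25))q_{Nadir} = 78 − 0.25·77.25, so 0.9375q_{Nadir} = 58.6875 and q_{Nadir} = 62.6.
Then q_{Largo} = 77.25 − 0.25·62.6 = 61.6.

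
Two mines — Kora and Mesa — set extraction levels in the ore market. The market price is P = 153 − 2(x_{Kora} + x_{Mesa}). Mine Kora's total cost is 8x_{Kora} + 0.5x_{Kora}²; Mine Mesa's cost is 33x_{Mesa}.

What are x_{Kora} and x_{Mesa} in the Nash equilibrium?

21.25, 19.375

Mine Kora's profit: π = x_{Kora}(153 − 2(x_{Kora} + x_{Mesa})) − 8x_{Kora} − 0.5x_{Kora}².
∂π/∂x_{Kora} = 145 − 5x_{Kora} − 2x_{Mesa} = 0, so x_{Kora} = 29 − 0.4x_{Mesa}.
For Mesa: ∂π/∂x_{Mesa} = 120 − 4x_{Mesa} − 2x_{Kora} = 0 ⇒ x_{Mesa} = 30 − 0.5x_{Kora}.
Plugging x_{Mesa} into Kora's best response: x_{Kora} = 29 − 0.4(30 − 0.5x_{Kora}) ⇒ 0.8x_{Kora} = 17, so x_{Kora} = 21.25.
Then x_{Mesa} = 30 − 0.5·21.25 = 19.375.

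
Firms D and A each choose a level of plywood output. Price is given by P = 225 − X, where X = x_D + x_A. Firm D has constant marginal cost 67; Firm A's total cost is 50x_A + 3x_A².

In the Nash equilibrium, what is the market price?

Firm D's profit: π = x_D(225 − (x_D + x_A)) − 67x_D.
∂π/∂x_D = 158 − 2x_D − x_A = 0, so x_D = 79 − 0.5x_A.
For A: ∂π/∂x_A = 175 − 8x_A − x_D = 0 ⇒ x_A = 21.875 − 0.125x_D.
Substituting the second reaction function into the first: x_D = 79 − 0.5(21.875 − 0.125x_D), which gives 0.9375x_D = 68.0625 ⇒ x_D = 72.6.
Then x_A = 21.875 − 0.125·72.6 = 12.8.
Equilibrium price: P = 225 − 85.4 = 139.6.

139.6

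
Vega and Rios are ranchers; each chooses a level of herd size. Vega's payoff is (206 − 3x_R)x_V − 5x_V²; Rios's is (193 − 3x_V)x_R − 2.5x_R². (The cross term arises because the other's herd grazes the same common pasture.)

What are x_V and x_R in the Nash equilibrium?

11, 32

Expanding Vega's payoff: 206x_V − 3x_Rx_V − 5x_V².
∂π/∂x_V = 206 − 3x_R − 10x_V = 0, so x_V = 20.6 − 0.3x_R.
Likewise for Rios: x_R = 38.6 − 0.6x_V.
Solving the two reaction functions simultaneously: (1 − (−0.3)(−0.6))x_V = 20.6 − 0.3·38.6, so 0.82x_V = 9.02 and x_V = 11.
Then x_R = 38.6 − 0.6·11 = 32.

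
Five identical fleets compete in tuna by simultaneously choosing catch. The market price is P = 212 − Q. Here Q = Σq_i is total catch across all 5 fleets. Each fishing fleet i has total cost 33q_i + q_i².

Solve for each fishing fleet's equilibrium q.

A representative fishing fleet's profit is π_i = q_i(212 − Q) − 33q_i − q_i², with Q = q_i + Σ_{j≠i} q_j.
First-order condition: 179 − 4q_i − Σ_{j≠i} q_j = 0.
In a symmetric equilibrium every fishing fleet chooses the same q, so Σ_{j≠i} q_j = 4q. The condition becomes 179 − 8q = 0, giving q = 179/8 = 22.375.

22.375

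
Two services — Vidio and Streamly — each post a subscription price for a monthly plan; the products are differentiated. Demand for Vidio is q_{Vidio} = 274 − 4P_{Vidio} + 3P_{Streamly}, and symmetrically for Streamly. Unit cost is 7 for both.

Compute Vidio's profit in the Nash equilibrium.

11406.24

Vidio's profit: π = (P_{Vidio} − 7)(274 − 4P_{Vidio} + 3P_{Streamly}).
∂π/∂P_{Vidio} = 302 − 8P_{Vidio} + 3P_{Streamly} = 0 ⇒ P_{Vidio} = 37.75 + 0.375P_{Streamly}.
By symmetry P_{Streamly} = P_{Vidio}; substituting into the reaction function, 0.625P_{Vidio} = 37.75 and P_{Vidio} = 60.4.
q_{Vidio} = 274 − 4·60.4 + 3·60.4 = 213.6.
Profit = (60.4 − 7)·213.6 = 11406.24.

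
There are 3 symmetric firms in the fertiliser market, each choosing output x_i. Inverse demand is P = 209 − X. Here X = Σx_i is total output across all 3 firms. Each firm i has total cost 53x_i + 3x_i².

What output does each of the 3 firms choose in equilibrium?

A representative firm's profit is π_i = x_i(209 − X) − 53x_i − 3x_i², with X = x_i + Σ_{j≠i} x_j.
First-order condition: 156 − 8x_i − Σ_{j≠i} x_j = 0.
Imposing symmetry (x_j = x for all j) turns Σ_{j≠i} x_j into 2x, so 156 = 10x and x = 15.6.

15.6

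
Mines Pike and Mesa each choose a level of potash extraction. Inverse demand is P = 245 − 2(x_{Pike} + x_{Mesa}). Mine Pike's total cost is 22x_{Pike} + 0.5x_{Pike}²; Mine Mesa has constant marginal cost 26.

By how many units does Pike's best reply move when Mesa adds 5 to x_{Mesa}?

-2

Mine Pike's profit: π = x_{Pike}(245 − 2(x_{Pike} + x_{Mesa})) − 22x_{Pike} − 0.5x_{Pike}².
∂π/∂x_{Pike} = 223 − 5x_{Pike} − 2x_{Mesa} = 0, so x_{Pike} = 44.6 − 0.4x_{Mesa}.
The reaction-function slope is −0.4, so a 5-unit rise in x_{Mesa} moves x_{Pike} by −0.4 × 5 = −2. Pike's best response falls — the actions are strategic substitutes.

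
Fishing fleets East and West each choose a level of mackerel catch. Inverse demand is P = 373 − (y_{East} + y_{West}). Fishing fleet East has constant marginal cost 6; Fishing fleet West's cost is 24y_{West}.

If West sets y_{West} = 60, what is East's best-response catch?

Fishing fleet East's profit: π = y_{East}(373 − (y_{East} + y_{West})) − 6y_{East}.
∂π/∂y_{East} = 367 − 2y_{East} − y_{West} = 0, so y_{East} = 183.5 − 0.5y_{West}.
At y_{West} = 60: y_{East} = 183.5 − 0.5·60 = 153.5.

153.5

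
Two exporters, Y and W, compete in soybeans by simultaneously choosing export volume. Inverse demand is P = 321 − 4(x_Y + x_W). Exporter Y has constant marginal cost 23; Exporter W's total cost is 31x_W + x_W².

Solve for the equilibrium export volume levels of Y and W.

Exporter Y's profit: π = x_Y(321 − 4(x_Y + x_W)) − 23x_Y.
∂π/∂x_Y = 298 − 8x_Y − 4x_W = 0, so x_Y = 37.25 − 0.5x_W.
For W: ∂π/∂x_W = 290 − 10x_W − 4x_Y = 0 ⇒ x_W = 29 − 0.4x_Y.
Substituting the second reaction function into the first: x_Y = 37.25 − 0.5(29 − 0.4x_Y), which gives 0.8x_Y = 22.75 ⇒ x_Y = 28.4375.
Then x_W = 29 − 0.4·28.4375 = 17.625.

28.4375, 17.625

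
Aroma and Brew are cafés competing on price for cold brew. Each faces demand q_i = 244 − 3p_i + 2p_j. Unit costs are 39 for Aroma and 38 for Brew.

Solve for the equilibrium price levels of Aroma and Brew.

90.0625, 89.6875

Aroma's profit: π = (p_{Aroma} − 39)(244 − 3p_{Aroma} + 2p_{Brew}).
∂π/∂p_{Aroma} = 361 − 6p_{Aroma} + 2p_{Brew} = 0 ⇒ p_{Aroma} = 361/6 + (1/3)p_{Brew}.
Similarly p_{Brew} = 179/3 + (1/3)p_{Aroma}.
Solving the two reaction functions simultaneously: (1 − (1/3)(1/3))p_{Aroma} = 361/6 + (1/3)·(179/3), so (8/9)p_{Aroma} = 1441/18 and p_{Aroma} = 90.0625.
Then p_{Brew} = 179/3 + (1/3)·90.0625 = 89.6875.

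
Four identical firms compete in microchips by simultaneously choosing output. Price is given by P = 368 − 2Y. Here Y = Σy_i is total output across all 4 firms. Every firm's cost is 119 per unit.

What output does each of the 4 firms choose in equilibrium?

A representative firm's profit is π_i = y_i(368 − 2Y) − 119y_i, with Y = y_i + Σ_{j≠i} y_j.
First-order condition: 249 − 4y_i − 2Σ_{j≠i} y_j = 0.
In a symmetric equilibrium every firm chooses the same y, so Σ_{j≠i} y_j = 3y. The condition becomes 249 − 10y = 0, giving y = 249/10 = 24.9.

24.9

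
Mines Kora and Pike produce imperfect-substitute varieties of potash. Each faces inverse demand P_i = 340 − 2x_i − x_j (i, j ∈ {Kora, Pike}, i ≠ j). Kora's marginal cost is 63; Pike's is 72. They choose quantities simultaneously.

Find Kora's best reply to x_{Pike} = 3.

68.5

Mine Kora's profit: π = x_{Kora}(340 − 2x_{Kora} − x_{Pike}) − 63x_{Kora}.
∂π/∂x_{Kora} = 277 − 4x_{Kora} − x_{Pike} = 0 ⇒ x_{Kora} = 69.25 − 0.25x_{Pike}.
At x_{Pike} = 3: x_{Kora} = 69.25 − 0.25·3 = 68.5.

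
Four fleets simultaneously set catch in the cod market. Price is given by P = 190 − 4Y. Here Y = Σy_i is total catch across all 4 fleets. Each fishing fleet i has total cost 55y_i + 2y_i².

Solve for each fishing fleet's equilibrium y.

5.625

A representative fishing fleet's profit is π_i = y_i(190 − 4Y) − 55y_i − 2y_i², with Y = y_i + Σ_{j≠i} y_j.
First-order condition: 135 − 12y_i − 4Σ_{j≠i} y_j = 0.
With identical fishing fleets, set every y_j = y: then 135 − 12y − 12y = 0, i.e. y = 135/24 = 5.625.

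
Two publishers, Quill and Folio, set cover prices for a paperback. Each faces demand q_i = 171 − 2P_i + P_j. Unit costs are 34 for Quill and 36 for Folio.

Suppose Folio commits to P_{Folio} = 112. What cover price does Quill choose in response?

87.75

Quill's profit: π = (P_{Quill} − 34)(171 − 2P_{Quill} + P_{Folio}).
∂π/∂P_{Quill} = 239 − 4P_{Quill} + P_{Folio} = 0 ⇒ P_{Quill} = 59.75 + 0.25P_{Folio}.
At P_{Folio} = 112: P_{Quill} = 59.75 + 0.25·112 = 87.75.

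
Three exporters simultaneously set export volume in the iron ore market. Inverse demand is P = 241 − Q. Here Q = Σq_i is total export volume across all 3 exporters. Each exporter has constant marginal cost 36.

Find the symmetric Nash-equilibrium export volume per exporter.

A representative exporter's profit is π_i = q_i(241 − Q) − 36q_i, with Q = q_i + Σ_{j≠i} q_j.
First-order condition: 205 − 2q_i − Σ_{j≠i} q_j = 0.
In a symmetric equilibrium every exporter chooses the same q, so Σ_{j≠i} q_j = 2q. The condition becomes 205 − 4q = 0, giving q = 205/4 = 51.25.

51.25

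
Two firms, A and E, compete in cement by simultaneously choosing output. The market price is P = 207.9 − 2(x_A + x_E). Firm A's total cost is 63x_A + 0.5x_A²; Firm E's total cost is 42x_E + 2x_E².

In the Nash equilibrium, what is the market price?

131.95

Firm A's profit: π = x_A(207.9 − 2(x_A + x_E)) − 63x_A − 0.5x_A².
∂π/∂x_A = 144.9 − 5x_A − 2x_E = 0, so x_A = 28.98 − 0.4x_E.
For E: ∂π/∂x_E = 165.9 − 8x_E − 2x_A = 0 ⇒ x_E = 20.7375 − 0.25x_A.
Substituting the second reaction function into the first: x_A = 28.98 − 0.4(20.7375 − 0.25x_A), which gives 0.9x_A = 20.685 ⇒ x_A = 1379/60.
Then x_E = 20.7375 − 0.25·(1379/60) = 1799/120.
Equilibrium price: P = 207.9 − 2·37.975 = 131.95.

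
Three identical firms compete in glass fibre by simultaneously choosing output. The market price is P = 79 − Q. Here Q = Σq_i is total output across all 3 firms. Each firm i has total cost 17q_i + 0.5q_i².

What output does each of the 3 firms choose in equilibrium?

A representative firm's profit is π_i = q_i(79 − Q) − 17q_i − 0.5q_i², with Q = q_i + Σ_{j≠i} q_j.
First-order condition: 62 − 3q_i − Σ_{j≠i} q_j = 0.
In a symmetric equilibrium every firm chooses the same q, so Σ_{j≠i} q_j = 2q. The condition becomes 62 − 5q = 0, giving q = 62/5 = 12.4.

12.4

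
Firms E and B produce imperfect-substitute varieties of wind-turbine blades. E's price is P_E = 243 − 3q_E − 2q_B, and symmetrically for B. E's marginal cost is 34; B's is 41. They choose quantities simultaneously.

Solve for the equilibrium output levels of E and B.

26.5625, 24.8125

Firm E's profit: π = q_E(243 − 3q_E − 2q_B) − 34q_E.
∂π/∂q_E = 209 − 6q_E − 2q_B = 0 ⇒ q_E = 209/6 − (1/3)q_B.
Similarly q_B = 101/3 − (1/3)q_E.
Substituting the second reaction function into the first: q_E = 209/6 − (1/3)(101/3 − (1/3)q_E), which gives (8/9)q_E = 425/18 ⇒ q_E = 26.5625.
Then q_B = 101/3 − (1/3)·26.5625 = 24.8125.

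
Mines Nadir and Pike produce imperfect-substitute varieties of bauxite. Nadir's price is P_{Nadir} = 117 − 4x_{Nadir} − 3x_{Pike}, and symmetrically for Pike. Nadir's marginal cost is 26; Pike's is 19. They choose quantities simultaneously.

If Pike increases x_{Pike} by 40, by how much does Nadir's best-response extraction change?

-15

Mine Nadir's profit: π = x_{Nadir}(117 − 4x_{Nadir} − 3x_{Pike}) − 26x_{Nadir}.
∂π/∂x_{Nadir} = 91 − 8x_{Nadir} − 3x_{Pike} = 0 ⇒ x_{Nadir} = 11.375 − 0.375x_{Pike}.
The reaction-function slope is −0.375, so a 40-unit rise in x_{Pike} moves x_{Nadir} by −0.375 × 40 = −15. Nadir's best response falls — the actions are strategic substitutes.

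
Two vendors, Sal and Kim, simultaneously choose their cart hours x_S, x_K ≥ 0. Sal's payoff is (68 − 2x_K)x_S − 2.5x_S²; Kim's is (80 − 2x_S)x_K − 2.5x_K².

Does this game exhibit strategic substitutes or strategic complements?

Expanding Sal's payoff: 68x_S − 2x_Kx_S − 2.5x_S².
∂π/∂x_S = 68 − 2x_K − 5x_S = 0, so x_S = 13.6 − 0.4x_K.
The best-response slope dx_S/dx_K = −0.4 < 0: the reaction function is downward-sloping, so the choices are strategic substitutes.

strategic substitutes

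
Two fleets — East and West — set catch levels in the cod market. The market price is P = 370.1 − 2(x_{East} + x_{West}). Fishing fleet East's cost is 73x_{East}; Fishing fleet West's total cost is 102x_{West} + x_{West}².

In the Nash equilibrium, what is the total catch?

86.23

Fishing fleet East's profit: π = x_{East}(370.1 − 2(x_{East} + x_{West})) − 73x_{East}.
∂π/∂x_{East} = 297.1 − 4x_{East} − 2x_{West} = 0, so x_{East} = 74.275 − 0.5x_{West}.
For West: ∂π/∂x_{West} = 268.1 − 6x_{West} − 2x_{East} = 0 ⇒ x_{West} = 2681/60 − (1/3)x_{East}.
Substituting the second reaction function into the first: x_{East} = 74.275 − 0.5(2681/60 − (1/3)x_{East}), which gives (5/6)x_{East} = 779/15 ⇒ x_{East} = 62.32.
Then x_{West} = 2681/60 − (1/3)·62.32 = 23.91.
Total catch: 62.32 + 23.91 = 86.23.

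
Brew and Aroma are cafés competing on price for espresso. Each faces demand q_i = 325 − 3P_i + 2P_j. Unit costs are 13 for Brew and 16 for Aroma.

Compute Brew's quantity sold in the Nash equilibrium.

Brew's profit: π = (P_{Brew} − 13)(325 − 3P_{Brew} + 2P_{Aroma}).
∂π/∂P_{Brew} = 364 − 6P_{Brew} + 2P_{Aroma} = 0 ⇒ P_{Brew} = 182/3 + (1/3)P_{Aroma}.
Similarly P_{Aroma} = 373/6 + (1/3)P_{Brew}.
Substituting the second reaction function into the first: P_{Brew} = 182/3 + (1/3)(373/6 + (1/3)P_{Brew}), which gives (8/9)P_{Brew} = 1465/18 ⇒ P_{Brew} = 91.5625.
Then P_{Aroma} = 373/6 + (1/3)·91.5625 = 92.6875.
q_{Brew} = 325 − 3·91.5625 + 2·92.6875 = 235.6875.

235.6875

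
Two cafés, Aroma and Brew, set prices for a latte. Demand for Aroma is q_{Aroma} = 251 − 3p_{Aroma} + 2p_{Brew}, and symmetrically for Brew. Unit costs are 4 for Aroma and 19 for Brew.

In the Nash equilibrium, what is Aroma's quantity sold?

Aroma's profit: π = (p_{Aroma} − 4)(251 − 3p_{Aroma} + 2p_{Brew}).
∂π/∂p_{Aroma} = 263 − 6p_{Aroma} + 2p_{Brew} = 0 ⇒ p_{Aroma} = 263/6 + (1/3)p_{Brew}.
Similarly p_{Brew} = 154/3 + (1/3)p_{Aroma}.
Substituting the second reaction function into the first: p_{Aroma} = 263/6 + (1/3)(154/3 + (1/3)p_{Aroma}), which gives (8/9)p_{Aroma} = 1097/18 ⇒ p_{Aroma} = 68.5625.
Then p_{Brew} = 154/3 + (1/3)·68.5625 = 74.1875.
q_{Aroma} = 251 − 3·68.5625 + 2·74.1875 = 193.6875.

193.6875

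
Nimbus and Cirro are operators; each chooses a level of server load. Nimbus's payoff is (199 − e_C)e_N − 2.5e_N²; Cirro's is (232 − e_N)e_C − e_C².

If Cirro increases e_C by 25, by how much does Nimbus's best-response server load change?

Expanding Nimbus's payoff: 199e_N − e_Ce_N − 2.5e_N².
∂π/∂e_N = 199 − e_C − 5e_N = 0, so e_N = 39.8 − 0.2e_C.
The reaction-function slope is −0.2, so a 25-unit rise in e_C moves e_N by −0.2 × 25 = −5. Nimbus's best response falls — the actions are strategic substitutes.

-5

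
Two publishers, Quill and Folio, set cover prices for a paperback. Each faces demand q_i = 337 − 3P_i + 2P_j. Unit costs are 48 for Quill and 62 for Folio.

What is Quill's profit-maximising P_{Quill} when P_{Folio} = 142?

Quill's profit: π = (P_{Quill} − 48)(337 − 3P_{Quill} + 2P_{Folio}).
∂π/∂P_{Quill} = 481 − 6P_{Quill} + 2P_{Folio} = 0 ⇒ P_{Quill} = 481/6 + (1/3)P_{Folio}.
At P_{Folio} = 142: P_{Quill} = 481/6 + (1/3)·142 = 127.5.

127.5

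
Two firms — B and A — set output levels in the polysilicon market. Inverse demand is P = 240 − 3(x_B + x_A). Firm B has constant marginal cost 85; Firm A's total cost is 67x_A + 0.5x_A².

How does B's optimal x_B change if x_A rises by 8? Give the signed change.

Firm B's profit: π = x_B(240 − 3(x_B + x_A)) − 85x_B.
∂π/∂x_B = 155 − 6x_B − 3x_A = 0, so x_B = 155/6 − 0.5x_A.
The reaction-function slope is −0.5, so an 8-unit rise in x_A moves x_B by −0.5 × 8 = −4. B's best response falls — the actions are strategic substitutes.

-4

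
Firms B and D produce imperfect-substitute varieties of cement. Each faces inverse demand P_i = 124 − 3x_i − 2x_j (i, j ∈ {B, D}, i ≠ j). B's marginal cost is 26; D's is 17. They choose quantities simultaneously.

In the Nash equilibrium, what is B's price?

Firm B's profit: π = x_B(124 − 3x_B − 2x_D) − 26x_B.
∂π/∂x_B = 98 − 6x_B − 2x_D = 0 ⇒ x_B = 49/3 − (1/3)x_D.
Similarly x_D = 107/6 − (1/3)x_B.
Substituting the second reaction function into the first: x_B = 49/3 − (1/3)(107/6 − (1/3)x_B), which gives (8/9)x_B = 187/18 ⇒ x_B = 11.6875.
Then x_D = 107/6 − (1/3)·11.6875 = 13.9375.
P_B = 124 − 3·11.6875 − 2·13.9375 = 61.0625.

61.0625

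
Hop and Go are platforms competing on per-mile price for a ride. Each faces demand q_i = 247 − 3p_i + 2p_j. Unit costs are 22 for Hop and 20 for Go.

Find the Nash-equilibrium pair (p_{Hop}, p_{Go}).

77.875, 77.125

Hop's profit: π = (p_{Hop} − 22)(247 − 3p_{Hop} + 2p_{Go}).
∂π/∂p_{Hop} = 313 − 6p_{Hop} + 2p_{Go} = 0 ⇒ p_{Hop} = 313/6 + (1/3)p_{Go}.
Similarly p_{Go} = 307/6 + (1/3)p_{Hop}.
Substituting the second reaction function into the first: p_{Hop} = 313/6 + (1/3)(307/6 + (1/3)p_{Hop}), which gives (8/9)p_{Hop} = 623/9 ⇒ p_{Hop} = 77.875.
Then p_{Go} = 307/6 + (1/3)·77.875 = 77.125.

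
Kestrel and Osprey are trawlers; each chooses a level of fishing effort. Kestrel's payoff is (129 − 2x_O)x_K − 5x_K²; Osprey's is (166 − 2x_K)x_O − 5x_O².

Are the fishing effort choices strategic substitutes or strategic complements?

strategic substitutes

Expanding Kestrel's payoff: 129x_K − 2x_Ox_K − 5x_K².
∂π/∂x_K = 129 − 2x_O − 10x_K = 0, so x_K = 12.9 − 0.2x_O.
The best-response slope dx_K/dx_O = −0.2 < 0: the reaction function is downward-sloping, so the choices are strategic substitutes.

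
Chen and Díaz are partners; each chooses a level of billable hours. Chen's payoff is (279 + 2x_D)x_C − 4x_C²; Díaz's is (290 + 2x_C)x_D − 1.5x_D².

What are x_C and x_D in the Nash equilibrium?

Expanding Chen's payoff: 279x_C + 2x_Dx_C − 4x_C².
∂π/∂x_C = 279 + 2x_D − 8x_C = 0, so x_C = 34.875 + 0.25x_D.
Likewise for Díaz: x_D = 290/3 + (2/3)x_C.
Solving the two reaction functions simultaneously: (1 − (0.25)(2/3))x_C = 34.875 + 0.25·(290/3), so (5/6)x_C = 1417/24 and x_C = 70.85.
Then x_D = 290/3 + (2/3)·70.85 = 143.9.

70.85, 143.9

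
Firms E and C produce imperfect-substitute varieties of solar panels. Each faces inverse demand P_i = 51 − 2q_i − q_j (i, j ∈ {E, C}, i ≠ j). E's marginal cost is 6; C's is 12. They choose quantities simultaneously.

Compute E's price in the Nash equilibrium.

24.8

Firm E's profit: π = q_E(51 − 2q_E − q_C) − 6q_E.
∂π/∂q_E = 45 − 4q_E − q_C = 0 ⇒ q_E = 11.25 − 0.25q_C.
Similarly q_C = 9.75 − 0.25q_E.
Substituting the second reaction function into the first: q_E = 11.25 − 0.25(9.75 − 0.25q_E), which gives 0.9375q_E = 8.8125 ⇒ q_E = 9.4.
Then q_C = 9.75 − 0.25·9.4 = 7.4.
P_E = 51 − 2·9.4 − 7.4 = 24.8.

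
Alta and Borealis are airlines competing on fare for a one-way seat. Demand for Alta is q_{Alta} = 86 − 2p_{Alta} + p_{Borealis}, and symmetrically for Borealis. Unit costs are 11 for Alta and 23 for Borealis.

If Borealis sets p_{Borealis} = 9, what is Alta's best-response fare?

Alta's profit: π = (p_{Alta} − 11)(86 − 2p_{Alta} + p_{Borealis}).
∂π/∂p_{Alta} = 108 − 4p_{Alta} + p_{Borealis} = 0 ⇒ p_{Alta} = 27 + 0.25p_{Borealis}.
At p_{Borealis} = 9: p_{Alta} = 27 + 0.25·9 = 29.25.

29.25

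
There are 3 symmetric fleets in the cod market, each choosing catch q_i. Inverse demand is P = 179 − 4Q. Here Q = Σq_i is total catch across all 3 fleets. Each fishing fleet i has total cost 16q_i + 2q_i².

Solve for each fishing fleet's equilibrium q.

A representative fishing fleet's profit is π_i = q_i(179 − 4Q) − 16q_i − 2q_i², with Q = q_i + Σ_{j≠i} q_j.
First-order condition: 163 − 12q_i − 4Σ_{j≠i} q_j = 0.
With identical fishing fleets, set every q_j = q: then 163 − 12q − 8q = 0, i.e. q = 163/20 = 8.15.

8.15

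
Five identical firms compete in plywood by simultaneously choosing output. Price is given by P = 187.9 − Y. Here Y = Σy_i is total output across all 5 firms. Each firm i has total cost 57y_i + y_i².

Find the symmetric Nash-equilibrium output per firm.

16.3625

A representative firm's profit is π_i = y_i(187.9 − Y) − 57y_i − y_i², with Y = y_i + Σ_{j≠i} y_j.
First-order condition: 130.9 − 4y_i − Σ_{j≠i} y_j = 0.
With identical firms, set every y_j = y: then 130.9 − 4y − 4y = 0, i.e. y = 130.9/8 = 16.3625.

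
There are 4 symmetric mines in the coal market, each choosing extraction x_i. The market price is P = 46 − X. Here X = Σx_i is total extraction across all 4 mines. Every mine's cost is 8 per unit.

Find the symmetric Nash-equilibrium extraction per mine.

7.6

A representative mine's profit is π_i = x_i(46 − X) − 8x_i, with X = x_i + Σ_{j≠i} x_j.
First-order condition: 38 − 2x_i − Σ_{j≠i} x_j = 0.
Imposing symmetry (x_j = x for all j) turns Σ_{j≠i} x_j into 3x, so 38 = 5x and x = 7.6.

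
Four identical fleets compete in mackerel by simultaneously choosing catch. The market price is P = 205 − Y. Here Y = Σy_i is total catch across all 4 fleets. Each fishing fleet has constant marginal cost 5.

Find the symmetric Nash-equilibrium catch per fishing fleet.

40

A representative fishing fleet's profit is π_i = y_i(205 − Y) − 5y_i, with Y = y_i + Σ_{j≠i} y_j.
First-order condition: 200 − 2y_i − Σ_{j≠i} y_j = 0.
With identical fishing fleets, set every y_j = y: then 200 − 2y − 3y = 0, i.e. y = 200/5 = 40.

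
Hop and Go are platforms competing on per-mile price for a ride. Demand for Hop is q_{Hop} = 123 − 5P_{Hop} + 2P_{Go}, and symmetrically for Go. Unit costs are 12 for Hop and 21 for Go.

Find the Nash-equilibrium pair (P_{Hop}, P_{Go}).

Hop's profit: π = (P_{Hop} − 12)(123 − 5P_{Hop} + 2P_{Go}).
∂π/∂P_{Hop} = 183 − 10P_{Hop} + 2P_{Go} = 0 ⇒ P_{Hop} = 18.3 + 0.2P_{Go}.
Similarly P_{Go} = 22.8 + 0.2P_{Hop}.
Solving the two reaction functions simultaneously: (1 − (0.2)(0.2))P_{Hop} = 18.3 + 0.2·22.8, so 0.96P_{Hop} = 22.86 and P_{Hop} = 23.8125.
Then P_{Go} = 22.8 + 0.2·23.8125 = 27.5625.

23.8125, 27.5625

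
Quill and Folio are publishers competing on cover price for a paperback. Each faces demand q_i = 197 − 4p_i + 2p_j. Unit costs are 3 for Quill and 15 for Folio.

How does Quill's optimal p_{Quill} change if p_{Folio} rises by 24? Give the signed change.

Quill's profit: π = (p_{Quill} − 3)(197 − 4p_{Quill} + 2p_{Folio}).
∂π/∂p_{Quill} = 209 − 8p_{Quill} + 2p_{Folio} = 0 ⇒ p_{Quill} = 26.125 + 0.25p_{Folio}.
The reaction-function slope is 0.25, so a 24-unit rise in p_{Folio} moves p_{Quill} by 0.25 × 24 = 6. Quill's best response rises — the actions are strategic complements.

6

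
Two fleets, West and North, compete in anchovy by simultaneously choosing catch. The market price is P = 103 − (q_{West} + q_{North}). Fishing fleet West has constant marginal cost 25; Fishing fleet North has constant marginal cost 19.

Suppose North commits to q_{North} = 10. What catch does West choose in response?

34

Fishing fleet West's profit: π = q_{West}(103 − (q_{West} + q_{North})) − 25q_{West}.
∂π/∂q_{West} = 78 − 2q_{West} − q_{North} = 0, so q_{West} = 39 − 0.5q_{North}.
At q_{North} = 10: q_{West} = 39 − 0.5·10 = 34.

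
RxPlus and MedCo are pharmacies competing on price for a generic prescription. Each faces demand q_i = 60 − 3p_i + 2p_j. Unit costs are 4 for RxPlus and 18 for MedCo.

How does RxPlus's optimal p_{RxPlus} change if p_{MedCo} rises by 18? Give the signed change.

6

RxPlus's profit: π = (p_{RxPlus} − 4)(60 − 3p_{RxPlus} + 2p_{MedCo}).
∂π/∂p_{RxPlus} = 72 − 6p_{RxPlus} + 2p_{MedCo} = 0 ⇒ p_{RxPlus} = 12 + (1/3)p_{MedCo}.
The reaction-function slope is 1/3, so an 18-unit rise in p_{MedCo} moves p_{RxPlus} by 1/3 × 18 = 6. RxPlus's best response rises — the actions are strategic complements.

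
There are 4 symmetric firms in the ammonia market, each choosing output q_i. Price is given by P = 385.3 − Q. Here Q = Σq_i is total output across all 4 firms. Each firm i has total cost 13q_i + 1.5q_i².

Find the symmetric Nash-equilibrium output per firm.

46.5375

A representative firm's profit is π_i = q_i(385.3 − Q) − 13q_i − 1.5q_i², with Q = q_i + Σ_{j≠i} q_j.
First-order condition: 372.3 − 5q_i − Σ_{j≠i} q_j = 0.
Imposing symmetry (q_j = q for all j) turns Σ_{j≠i} q_j into 3q, so 372.3 = 8q and q = 46.5375.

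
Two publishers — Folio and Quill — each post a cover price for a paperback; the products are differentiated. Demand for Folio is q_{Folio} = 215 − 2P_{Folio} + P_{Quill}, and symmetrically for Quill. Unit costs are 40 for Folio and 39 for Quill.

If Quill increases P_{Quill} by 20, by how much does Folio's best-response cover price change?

5

Folio's profit: π = (P_{Folio} − 40)(215 − 2P_{Folio} + P_{Quill}).
∂π/∂P_{Folio} = 295 − 4P_{Folio} + P_{Quill} = 0 ⇒ P_{Folio} = 73.75 + 0.25P_{Quill}.
The reaction-function slope is 0.25, so a 20-unit rise in P_{Quill} moves P_{Folio} by 0.25 × 20 = 5. Folio's best response rises — the actions are strategic complements.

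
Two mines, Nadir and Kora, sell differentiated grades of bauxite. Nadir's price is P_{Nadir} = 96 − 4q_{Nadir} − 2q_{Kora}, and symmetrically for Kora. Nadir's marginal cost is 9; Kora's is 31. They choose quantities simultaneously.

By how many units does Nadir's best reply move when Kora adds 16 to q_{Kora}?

Mine Nadir's profit: π = q_{Nadir}(96 − 4q_{Nadir} − 2q_{Kora}) − 9q_{Nadir}.
∂π/∂q_{Nadir} = 87 − 8q_{Nadir} − 2q_{Kora} = 0 ⇒ q_{Nadir} = 10.875 − 0.25q_{Kora}.
The reaction-function slope is −0.25, so a 16-unit rise in q_{Kora} moves q_{Nadir} by −0.25 × 16 = −4. Nadir's best response falls — the actions are strategic substitutes.

-4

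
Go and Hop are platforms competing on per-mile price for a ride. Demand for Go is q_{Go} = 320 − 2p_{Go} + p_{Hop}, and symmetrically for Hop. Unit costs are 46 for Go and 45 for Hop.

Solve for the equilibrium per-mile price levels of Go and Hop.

137.2, 136.8

Go's profit: π = (p_{Go} − 46)(320 − 2p_{Go} + p_{Hop}).
∂π/∂p_{Go} = 412 − 4p_{Go} + p_{Hop} = 0 ⇒ p_{Go} = 103 + 0.25p_{Hop}.
Similarly p_{Hop} = 102.5 + 0.25p_{Go}.
Solving the two reaction functions simultaneously: (1 − (0.25)(0.25))p_{Go} = 103 + 0.25·102.5, so 0.9375p_{Go} = 128.625 and p_{Go} = 137.2.
Then p_{Hop} = 102.5 + 0.25·137.2 = 136.8.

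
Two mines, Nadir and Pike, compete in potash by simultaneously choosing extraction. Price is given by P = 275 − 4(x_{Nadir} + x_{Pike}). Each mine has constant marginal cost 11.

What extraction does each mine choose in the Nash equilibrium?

22

Mine Nadir's profit: π = x_{Nadir}(275 − 4(x_{Nadir} + x_{Pike})) − 11x_{Nadir}.
∂π/∂x_{Nadir} = 264 − 8x_{Nadir} − 4x_{Pike} = 0, so x_{Nadir} = 33 − 0.5x_{Pike}.
The game is symmetric, so in equilibrium x_{Pike} = x_{Nadir}: the reaction function gives 1.5x_{Nadir} = 33, hence x_{Nadir} = 22.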